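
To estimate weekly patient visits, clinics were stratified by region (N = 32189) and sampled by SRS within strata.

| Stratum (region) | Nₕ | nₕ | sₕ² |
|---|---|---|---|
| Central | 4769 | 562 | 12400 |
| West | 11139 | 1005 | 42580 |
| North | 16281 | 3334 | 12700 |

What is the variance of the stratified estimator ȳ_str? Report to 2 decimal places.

5.82

Var(ȳ_str) = Σₕ Wₕ²(1 − fₕ)sₕ²/nₕ with Wₕ = Nₕ/N, N = 32189.
Central: Wₕ = 0.14815620; term = 0.14815620²·(1 − 0.11784441)·12400/562 = 0.42723836.
West: Wₕ = 0.34604989; term = 0.34604989²·(1 − 0.09022354)·42580/1005 = 4.6158504.
North: Wₕ = 0.50579390; term = 0.50579390²·(1 − 0.20477858)·12700/3334 = 0.77494946.
Sum = 5.8180382.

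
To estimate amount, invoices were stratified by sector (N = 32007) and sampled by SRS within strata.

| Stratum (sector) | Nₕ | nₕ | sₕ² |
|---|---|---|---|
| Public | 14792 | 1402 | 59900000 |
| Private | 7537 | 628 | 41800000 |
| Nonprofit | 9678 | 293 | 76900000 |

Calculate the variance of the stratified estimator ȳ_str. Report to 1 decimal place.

Var(ȳ_str) = Σₕ Wₕ²(1 − fₕ)sₕ²/nₕ with Wₕ = Nₕ/N, N = 32007.
Public: Wₕ = 0.46214890; term = 0.46214890²·(1 − 0.09478096)·59900000/1402 = 8260.31.
Private: Wₕ = 0.23547974; term = 0.23547974²·(1 − 0.08332228)·41800000/628 = 3383.2992.
Nonprofit: Wₕ = 0.30237136; term = 0.30237136²·(1 − 0.03027485)·76900000/293 = 23269.587.
Sum = 34913.196.

34913.2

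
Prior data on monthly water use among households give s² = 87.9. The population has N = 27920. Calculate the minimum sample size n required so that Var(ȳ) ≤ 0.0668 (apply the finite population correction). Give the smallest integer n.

1257

Without fpc, n₀ = s²/D = 87.9/0.0668 = 1315.8683.
With fpc, (1 − n/N)·s²/n ≤ D requires n ≥ n₀/(1 + n₀/N) = 1315.8683/(1 + 1315.8683/27920) = 1256.6428.
Rounding up, n = 1257.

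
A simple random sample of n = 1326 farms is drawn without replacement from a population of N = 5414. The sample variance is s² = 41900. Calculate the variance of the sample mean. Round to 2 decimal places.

Under SRS without replacement, Var(ȳ) = (1 − f)·s²/n with f = n/N = 1326/5414 = 0.24492058.
Var(ȳ) = (1 − 0.24492058)·41900/1326 = 0.75507942·31.598793 = 23.859599.

23.86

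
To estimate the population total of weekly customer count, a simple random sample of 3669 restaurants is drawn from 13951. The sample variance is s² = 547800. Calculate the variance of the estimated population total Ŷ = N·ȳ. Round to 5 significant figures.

2.1417 × 10^10

Var(Ŷ) = N²·Var(ȳ) = N²·(1 − n/N)·s²/n.
f = 3669/13951 = 0.26299190; Var(ȳ) = 0.73700810·547800/3669 = 110.03899.
Var(Ŷ) = 13951² · 110.03899 = 2.1416933 × 10^10.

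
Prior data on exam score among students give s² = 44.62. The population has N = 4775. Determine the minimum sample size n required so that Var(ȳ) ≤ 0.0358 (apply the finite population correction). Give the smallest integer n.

989

Without fpc, n₀ = s²/D = 44.62/0.0358 = 1246.3687.
With fpc, (1 − n/N)·s²/n ≤ D requires n ≥ n₀/(1 + n₀/N) = 1246.3687/(1 + 1246.3687/4775) = 988.3817.
Rounding up, n = 989.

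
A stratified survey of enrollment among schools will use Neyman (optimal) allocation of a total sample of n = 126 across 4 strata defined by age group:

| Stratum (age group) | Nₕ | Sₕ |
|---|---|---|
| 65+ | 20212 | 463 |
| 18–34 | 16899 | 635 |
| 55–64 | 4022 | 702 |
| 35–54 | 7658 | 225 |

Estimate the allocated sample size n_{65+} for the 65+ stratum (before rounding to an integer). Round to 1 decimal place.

Neyman allocation: nₕ = n·NₕSₕ / Σⱼ NⱼSⱼ.
Σ NⱼSⱼ = 20212·463 + 16899·635 + 4022·702 + 7658·225 = 2.4635515 × 10^7.
n_{65+} = 126·20212·463 / (2.4635515 × 10^7) = 47.9.

47.9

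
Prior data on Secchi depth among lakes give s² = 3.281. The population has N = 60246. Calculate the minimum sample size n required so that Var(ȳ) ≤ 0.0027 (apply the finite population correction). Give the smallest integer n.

1192

Without fpc, n₀ = s²/D = 3.281/0.0027 = 1215.1852.
With fpc, (1 − n/N)·s²/n ≤ D requires n ≥ n₀/(1 + n₀/N) = 1215.1852/(1 + 1215.1852/60246) = 1191.1591.
Rounding up, n = 1192.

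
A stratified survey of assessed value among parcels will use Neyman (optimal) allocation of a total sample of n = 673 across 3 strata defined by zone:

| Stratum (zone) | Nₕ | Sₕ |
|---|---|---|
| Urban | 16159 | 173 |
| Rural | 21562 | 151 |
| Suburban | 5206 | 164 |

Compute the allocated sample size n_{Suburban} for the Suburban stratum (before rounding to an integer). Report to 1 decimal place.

Neyman allocation: nₕ = n·NₕSₕ / Σⱼ NⱼSⱼ.
Σ NⱼSⱼ = 16159·173 + 21562·151 + 5206·164 = 6.905153 × 10^6.
n_{Suburban} = 673·5206·164 / (6.905153 × 10^6) = 83.2.

83.2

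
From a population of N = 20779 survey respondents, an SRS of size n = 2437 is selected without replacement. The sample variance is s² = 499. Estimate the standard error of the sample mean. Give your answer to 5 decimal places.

0.42514

Under SRS without replacement, Var(ȳ) = (1 − f)·s²/n with f = n/N = 2437/20779 = 0.11728187.
Var(ȳ) = (1 − 0.11728187)·499/2437 = 0.88271813·0.20475995 = 0.18074532.
SE(ȳ) = √(0.18074532) = 0.42514.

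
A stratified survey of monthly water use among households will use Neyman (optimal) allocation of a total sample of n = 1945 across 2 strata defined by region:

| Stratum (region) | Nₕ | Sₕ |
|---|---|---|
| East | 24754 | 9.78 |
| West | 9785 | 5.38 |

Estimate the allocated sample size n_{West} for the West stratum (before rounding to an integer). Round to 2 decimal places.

347.40

Neyman allocation: nₕ = n·NₕSₕ / Σⱼ NⱼSⱼ.
Σ NⱼSⱼ = 24754·9.78 + 9785·5.38 = 294737.42.
n_{West} = 1945·9785·5.38 / 294737.42 = 347.40.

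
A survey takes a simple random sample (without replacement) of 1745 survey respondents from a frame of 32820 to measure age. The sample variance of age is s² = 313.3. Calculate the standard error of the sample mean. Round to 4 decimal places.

Under SRS without replacement, Var(ȳ) = (1 − f)·s²/n with f = n/N = 1745/32820 = 0.05316880.
Var(ȳ) = (1 − 0.05316880)·313.3/1745 = 0.94683120·0.17954155 = 0.16999554.
SE(ȳ) = √(0.16999554) = 0.4123.

0.4123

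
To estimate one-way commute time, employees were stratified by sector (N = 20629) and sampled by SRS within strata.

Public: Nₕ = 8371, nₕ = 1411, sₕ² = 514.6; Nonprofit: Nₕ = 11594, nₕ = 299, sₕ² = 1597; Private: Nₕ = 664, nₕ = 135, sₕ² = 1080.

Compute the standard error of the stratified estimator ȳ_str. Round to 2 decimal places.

Var(ȳ_str) = Σₕ Wₕ²(1 − fₕ)sₕ²/nₕ with Wₕ = Nₕ/N, N = 20629.
Public: Wₕ = 0.40578797; term = 0.40578797²·(1 − 0.16855812)·514.6/1411 = 0.049931314.
Nonprofit: Wₕ = 0.56202433; term = 0.56202433²·(1 − 0.02578920)·1597/299 = 1.6436029.
Private: Wₕ = 0.03218770; term = 0.03218770²·(1 − 0.20331325)·1080/135 = 0.0066032446.
Sum = 1.7001375.
SE = √(1.7001375) = 1.30.

1.30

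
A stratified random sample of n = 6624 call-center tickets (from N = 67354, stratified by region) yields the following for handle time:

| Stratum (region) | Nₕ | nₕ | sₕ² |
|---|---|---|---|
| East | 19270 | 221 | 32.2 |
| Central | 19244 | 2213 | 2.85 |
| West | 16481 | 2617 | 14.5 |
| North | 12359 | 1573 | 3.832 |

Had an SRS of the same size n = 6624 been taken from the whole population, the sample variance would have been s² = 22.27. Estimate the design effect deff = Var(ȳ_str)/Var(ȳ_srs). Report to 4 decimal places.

Var(ȳ_str) = Σ Wₕ²(1−fₕ)sₕ²/nₕ with Wₕ = Nₕ/67354:
  East: (19270/67354)²·(1−221/19270)·32.2/221 = 0.011789373
  Central: (19244/67354)²·(1−2213/19244)·2.85/2213 = 9.3040526 × 10^-5
  West: (16481/67354)²·(1−2617/16481)·14.5/2617 = 2.7906772 × 10^-4
  North: (12359/67354)²·(1−1573/12359)·3.832/1573 = 7.1583634 × 10^-5
  → Var(ȳ_str) = 0.012233065.
Var(ȳ_srs) = (1 − 6624/67354)·22.27/6624 = 0.0030313758.
deff = 0.012233065 / 0.0030313758 = 4.0355.

4.0355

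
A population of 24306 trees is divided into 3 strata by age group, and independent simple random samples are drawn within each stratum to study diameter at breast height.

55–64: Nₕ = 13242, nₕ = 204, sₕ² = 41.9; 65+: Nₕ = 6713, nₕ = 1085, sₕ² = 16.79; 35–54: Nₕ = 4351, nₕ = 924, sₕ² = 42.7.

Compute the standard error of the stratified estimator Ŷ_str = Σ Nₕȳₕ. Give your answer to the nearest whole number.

6061

Var(Ŷ_str) = Σₕ Nₕ²(1 − fₕ)sₕ²/nₕ.
55–64: 13242²·(1 − 204/13242)·41.9/204 = 3.5460791 × 10^7.
65+: 6713²·(1 − 1085/6713)·16.79/1085 = 584644.27.
35–54: 4351²·(1 − 924/4351)·42.7/924 = 689063.26.
Sum = 3.6734499 × 10^7.
SE = √(3.6734499 × 10^7) = 6061.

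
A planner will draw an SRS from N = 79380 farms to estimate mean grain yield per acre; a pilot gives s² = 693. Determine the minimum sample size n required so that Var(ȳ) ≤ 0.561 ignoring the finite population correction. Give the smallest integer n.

1236

Without fpc, n₀ = s²/D = 693/0.561 = 1235.2941.
Rounding up, n = 1236.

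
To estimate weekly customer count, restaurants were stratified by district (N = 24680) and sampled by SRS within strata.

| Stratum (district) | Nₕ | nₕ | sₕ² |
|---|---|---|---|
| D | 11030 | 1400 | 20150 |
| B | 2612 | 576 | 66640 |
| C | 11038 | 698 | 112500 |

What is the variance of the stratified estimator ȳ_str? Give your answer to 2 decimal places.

Var(ȳ_str) = Σₕ Wₕ²(1 − fₕ)sₕ²/nₕ with Wₕ = Nₕ/N, N = 24680.
D: Wₕ = 0.44692058; term = 0.44692058²·(1 − 0.12692656)·20150/1400 = 2.5099121.
B: Wₕ = 0.10583468; term = 0.10583468²·(1 − 0.22052067)·66640/576 = 1.0101204.
C: Wₕ = 0.44724473; term = 0.44724473²·(1 − 0.06323609)·112500/698 = 30.200749.
Sum = 33.720782.

33.72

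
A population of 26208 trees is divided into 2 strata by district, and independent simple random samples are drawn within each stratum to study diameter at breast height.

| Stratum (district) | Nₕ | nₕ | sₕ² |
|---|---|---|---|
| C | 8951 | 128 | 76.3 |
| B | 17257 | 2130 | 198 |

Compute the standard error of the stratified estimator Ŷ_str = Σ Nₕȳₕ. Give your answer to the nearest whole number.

8446

Var(Ŷ_str) = Σₕ Nₕ²(1 − fₕ)sₕ²/nₕ.
C: 8951²·(1 − 128/8951)·76.3/128 = 4.7076309 × 10^7.
B: 17257²·(1 − 2130/17257)·198/2130 = 2.4266307 × 10^7.
Sum = 7.1342616 × 10^7.
SE = √(7.1342616 × 10^7) = 8446.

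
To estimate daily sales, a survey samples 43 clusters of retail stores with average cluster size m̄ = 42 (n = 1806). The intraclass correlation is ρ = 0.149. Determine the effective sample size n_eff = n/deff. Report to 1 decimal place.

254.0

deff = 1 + (42 − 1)·0.149 = 1 + 6.109 = 7.109.
n_eff = 1806 / 7.109 = 254.0.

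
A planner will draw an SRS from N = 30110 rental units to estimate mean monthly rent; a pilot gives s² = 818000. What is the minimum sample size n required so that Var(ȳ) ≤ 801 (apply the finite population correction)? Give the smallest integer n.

Without fpc, n₀ = s²/D = 818000/801 = 1021.2235.
With fpc, (1 − n/N)·s²/n ≤ D requires n ≥ n₀/(1 + n₀/N) = 1021.2235/(1 + 1021.2235/30110) = 987.7235.
Rounding up, n = 988.

988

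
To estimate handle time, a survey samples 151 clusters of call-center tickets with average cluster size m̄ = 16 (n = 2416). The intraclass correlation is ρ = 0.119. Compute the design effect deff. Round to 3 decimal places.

deff = 1 + (16 − 1)·0.119 = 1 + 1.785 = 2.785.

2.785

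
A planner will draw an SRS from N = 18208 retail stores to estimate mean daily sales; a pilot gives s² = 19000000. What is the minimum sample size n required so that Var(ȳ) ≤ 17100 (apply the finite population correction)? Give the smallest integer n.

Without fpc, n₀ = s²/D = 19000000/17100 = 1111.1111.
With fpc, (1 − n/N)·s²/n ≤ D requires n ≥ n₀/(1 + n₀/N) = 1111.1111/(1 + 1111.1111/18208) = 1047.2071.
Rounding up, n = 1048.

1048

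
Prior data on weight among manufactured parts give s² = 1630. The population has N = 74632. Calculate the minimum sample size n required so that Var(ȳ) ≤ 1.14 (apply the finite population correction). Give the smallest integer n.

Without fpc, n₀ = s²/D = 1630/1.14 = 1429.8246.
With fpc, (1 − n/N)·s²/n ≤ D requires n ≥ n₀/(1 + n₀/N) = 1429.8246/(1 + 1429.8246/74632) = 1402.9465.
Rounding up, n = 1403.

1403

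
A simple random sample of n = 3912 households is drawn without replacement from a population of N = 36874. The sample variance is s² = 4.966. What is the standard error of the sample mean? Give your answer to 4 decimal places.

0.0337

Under SRS without replacement, Var(ȳ) = (1 − f)·s²/n with f = n/N = 3912/36874 = 0.10609101.
Var(ȳ) = (1 − 0.10609101)·4.966/3912 = 0.89390899·0.0012694274 = 0.0011347526.
SE(ȳ) = √(0.0011347526) = 0.0337.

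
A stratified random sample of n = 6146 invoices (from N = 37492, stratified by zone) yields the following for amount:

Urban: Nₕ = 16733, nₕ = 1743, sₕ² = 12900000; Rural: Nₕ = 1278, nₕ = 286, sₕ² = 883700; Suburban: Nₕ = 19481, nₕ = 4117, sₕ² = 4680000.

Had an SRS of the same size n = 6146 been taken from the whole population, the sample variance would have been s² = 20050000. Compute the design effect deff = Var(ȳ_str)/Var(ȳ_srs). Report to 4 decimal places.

Var(ȳ_str) = Σ Wₕ²(1−fₕ)sₕ²/nₕ with Wₕ = Nₕ/37492:
  Urban: (16733/37492)²·(1−1743/16733)·12900000/1743 = 1320.6586
  Rural: (1278/37492)²·(1−286/1278)·883700/286 = 2.7867893
  Suburban: (19481/37492)²·(1−4117/19481)·4680000/4117 = 242.04901
  → Var(ȳ_str) = 1565.4944.
Var(ȳ_srs) = (1 − 6146/37492)·20050000/6146 = 2727.5037.
deff = 1565.4944 / 2727.5037 = 0.5740.

0.5740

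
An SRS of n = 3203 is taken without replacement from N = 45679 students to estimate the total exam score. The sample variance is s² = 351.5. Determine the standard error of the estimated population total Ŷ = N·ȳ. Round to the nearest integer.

Var(Ŷ) = N²·Var(ȳ) = N²·(1 − n/N)·s²/n.
f = 3203/45679 = 0.07011975; Var(ȳ) = 0.92988025·351.5/3203 = 0.10204587.
Var(Ŷ) = 45679² · 0.10204587 = 2.1292596 × 10^8.
SE(Ŷ) = √(2.1292596 × 10^8) = 14592.

14592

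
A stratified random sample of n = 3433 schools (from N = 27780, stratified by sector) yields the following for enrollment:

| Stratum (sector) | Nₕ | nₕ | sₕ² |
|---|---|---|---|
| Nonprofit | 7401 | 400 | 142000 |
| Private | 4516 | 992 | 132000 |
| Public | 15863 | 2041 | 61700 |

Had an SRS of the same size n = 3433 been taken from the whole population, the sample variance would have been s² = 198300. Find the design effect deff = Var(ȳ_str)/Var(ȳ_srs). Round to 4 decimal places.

0.6947

Var(ȳ_str) = Σ Wₕ²(1−fₕ)sₕ²/nₕ with Wₕ = Nₕ/27780:
  Nonprofit: (7401/27780)²·(1−400/7401)·142000/400 = 23.834956
  Private: (4516/27780)²·(1−992/4516)·132000/992 = 2.7440221
  Public: (15863/27780)²·(1−2041/15863)·61700/2041 = 8.5888277
  → Var(ȳ_str) = 35.167806.
Var(ȳ_srs) = (1 − 3433/27780)·198300/3433 = 50.624661.
deff = 35.167806 / 50.624661 = 0.6947.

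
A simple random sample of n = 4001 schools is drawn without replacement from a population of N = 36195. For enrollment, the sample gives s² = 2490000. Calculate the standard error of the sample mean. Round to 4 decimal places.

23.5277

Under SRS without replacement, Var(ȳ) = (1 − f)·s²/n with f = n/N = 4001/36195 = 0.11054013.
Var(ȳ) = (1 − 0.11054013)·2490000/4001 = 0.88945987·622.34441 = 553.55038.
SE(ȳ) = √(553.55038) = 23.5277.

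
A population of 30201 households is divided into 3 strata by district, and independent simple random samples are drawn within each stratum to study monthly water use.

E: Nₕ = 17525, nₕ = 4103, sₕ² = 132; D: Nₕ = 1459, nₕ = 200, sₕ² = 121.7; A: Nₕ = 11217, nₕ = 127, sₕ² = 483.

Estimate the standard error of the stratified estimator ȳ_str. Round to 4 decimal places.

0.7268

Var(ȳ_str) = Σₕ Wₕ²(1 − fₕ)sₕ²/nₕ with Wₕ = Nₕ/N, N = 30201.
E: Wₕ = 0.58027880; term = 0.58027880²·(1 − 0.23412268)·132/4103 = 0.0082966932.
D: Wₕ = 0.04830966; term = 0.04830966²·(1 − 0.13708019)·121.7/200 = 0.0012254595.
A: Wₕ = 0.37141154; term = 0.37141154²·(1 − 0.01132210)·483/127 = 0.51869138.
Sum = 0.52821353.
SE = √(0.52821353) = 0.7268.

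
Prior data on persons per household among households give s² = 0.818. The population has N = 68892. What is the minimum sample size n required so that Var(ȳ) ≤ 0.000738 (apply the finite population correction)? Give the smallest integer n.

1091

Without fpc, n₀ = s²/D = 0.818/0.000738 = 1108.4011.
With fpc, (1 − n/N)·s²/n ≤ D requires n ≥ n₀/(1 + n₀/N) = 1108.4011/(1 + 1108.4011/68892) = 1090.8504.
Rounding up, n = 1091.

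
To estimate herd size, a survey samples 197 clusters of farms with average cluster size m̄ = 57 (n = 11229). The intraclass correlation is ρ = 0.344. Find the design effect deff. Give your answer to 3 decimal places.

deff = 1 + (57 − 1)·0.344 = 1 + 19.264 = 20.264.

20.264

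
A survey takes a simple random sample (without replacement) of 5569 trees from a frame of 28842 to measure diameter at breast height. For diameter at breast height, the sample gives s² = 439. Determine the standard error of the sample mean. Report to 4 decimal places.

0.2522

Under SRS without replacement, Var(ȳ) = (1 − f)·s²/n with f = n/N = 5569/28842 = 0.19308647.
Var(ȳ) = (1 − 0.19308647)·439/5569 = 0.80691353·0.078829233 = 0.063608375.
SE(ȳ) = √(0.063608375) = 0.2522.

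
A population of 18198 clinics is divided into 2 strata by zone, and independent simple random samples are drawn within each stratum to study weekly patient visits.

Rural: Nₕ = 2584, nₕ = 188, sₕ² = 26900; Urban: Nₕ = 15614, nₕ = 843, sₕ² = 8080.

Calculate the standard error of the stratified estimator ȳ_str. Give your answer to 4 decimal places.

Var(ȳ_str) = Σₕ Wₕ²(1 − fₕ)sₕ²/nₕ with Wₕ = Nₕ/N, N = 18198.
Rural: Wₕ = 0.14199363; term = 0.14199363²·(1 − 0.07275542)·26900/188 = 2.6750163.
Urban: Wₕ = 0.85800637; term = 0.85800637²·(1 − 0.05399001)·8080/843 = 6.6751424.
Sum = 9.3501587.
SE = √(9.3501587) = 3.0578.

3.0578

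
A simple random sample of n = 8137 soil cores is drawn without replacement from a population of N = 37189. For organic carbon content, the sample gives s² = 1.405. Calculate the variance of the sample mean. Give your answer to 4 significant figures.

1.349 × 10^-4

Under SRS without replacement, Var(ȳ) = (1 − f)·s²/n with f = n/N = 8137/37189 = 0.21880126.
Var(ȳ) = (1 − 0.21880126)·1.405/8137 = 0.78119874·1.7266806 × 10^-4 = 1.3488807 × 10^-4.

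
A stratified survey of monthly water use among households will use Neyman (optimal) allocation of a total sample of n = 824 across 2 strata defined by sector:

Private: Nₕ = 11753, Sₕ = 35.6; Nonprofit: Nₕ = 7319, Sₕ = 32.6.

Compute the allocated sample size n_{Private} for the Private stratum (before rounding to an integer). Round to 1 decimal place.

Neyman allocation: nₕ = n·NₕSₕ / Σⱼ NⱼSⱼ.
Σ NⱼSⱼ = 11753·35.6 + 7319·32.6 = 657006.2.
n_{Private} = 824·11753·35.6 / 657006.2 = 524.8.

524.8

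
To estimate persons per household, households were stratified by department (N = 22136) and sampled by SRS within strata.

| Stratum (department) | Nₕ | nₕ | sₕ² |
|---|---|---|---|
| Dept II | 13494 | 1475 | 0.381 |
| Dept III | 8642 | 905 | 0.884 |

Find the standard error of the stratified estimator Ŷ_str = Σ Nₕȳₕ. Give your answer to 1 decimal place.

327.4

Var(Ŷ_str) = Σₕ Nₕ²(1 − fₕ)sₕ²/nₕ.
Dept II: 13494²·(1 − 1475/13494)·0.381/1475 = 41893.052.
Dept III: 8642²·(1 − 905/8642)·0.884/905 = 65311.633.
Sum = 107204.69.
SE = √(107204.69) = 327.4.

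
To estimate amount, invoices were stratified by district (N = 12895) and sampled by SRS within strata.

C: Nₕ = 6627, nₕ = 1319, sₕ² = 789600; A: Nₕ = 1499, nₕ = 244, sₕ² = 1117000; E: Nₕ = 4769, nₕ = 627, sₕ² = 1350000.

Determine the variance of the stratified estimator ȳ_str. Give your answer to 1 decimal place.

434.2

Var(ȳ_str) = Σₕ Wₕ²(1 − fₕ)sₕ²/nₕ with Wₕ = Nₕ/N, N = 12895.
C: Wₕ = 0.51392012; term = 0.51392012²·(1 − 0.19903425)·789600/1319 = 126.63902.
A: Wₕ = 0.11624661; term = 0.11624661²·(1 − 0.16277518)·1117000/244 = 51.792397.
E: Wₕ = 0.36983327; term = 0.36983327²·(1 − 0.13147410)·1350000/627 = 255.77668.
Sum = 434.2081.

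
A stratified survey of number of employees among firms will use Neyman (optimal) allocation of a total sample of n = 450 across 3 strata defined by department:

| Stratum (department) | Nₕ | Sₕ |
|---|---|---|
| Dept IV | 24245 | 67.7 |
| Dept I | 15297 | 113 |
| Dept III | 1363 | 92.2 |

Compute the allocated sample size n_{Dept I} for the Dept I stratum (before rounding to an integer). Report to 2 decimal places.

Neyman allocation: nₕ = n·NₕSₕ / Σⱼ NⱼSⱼ.
Σ NⱼSⱼ = 24245·67.7 + 15297·113 + 1363·92.2 = 3.4956161 × 10^6.
n_{Dept I} = 450·15297·113 / (3.4956161 × 10^6) = 222.52.

222.52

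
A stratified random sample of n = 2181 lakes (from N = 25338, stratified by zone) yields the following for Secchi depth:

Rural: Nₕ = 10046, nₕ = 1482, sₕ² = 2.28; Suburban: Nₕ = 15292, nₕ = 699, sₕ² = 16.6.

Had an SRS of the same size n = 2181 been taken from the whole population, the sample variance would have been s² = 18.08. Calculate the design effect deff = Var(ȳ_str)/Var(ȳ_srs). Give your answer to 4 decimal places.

Var(ȳ_str) = Σ Wₕ²(1−fₕ)sₕ²/nₕ with Wₕ = Nₕ/25338:
  Rural: (10046/25338)²·(1−1482/10046)·2.28/1482 = 2.0616352 × 10^-4
  Suburban: (15292/25338)²·(1−699/15292)·16.6/699 = 0.0082545827
  → Var(ȳ_str) = 0.0084607462.
Var(ȳ_srs) = (1 − 2181/25338)·18.08/2181 = 0.0075762226.
deff = 0.0084607462 / 0.0075762226 = 1.1167.

1.1167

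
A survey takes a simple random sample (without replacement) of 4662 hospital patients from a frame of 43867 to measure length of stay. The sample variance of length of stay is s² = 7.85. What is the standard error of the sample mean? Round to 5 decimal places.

0.03879

Under SRS without replacement, Var(ȳ) = (1 − f)·s²/n with f = n/N = 4662/43867 = 0.10627579.
Var(ȳ) = (1 − 0.10627579)·7.85/4662 = 0.89372421·0.0016838267 = 0.0015048767.
SE(ȳ) = √(0.0015048767) = 0.03879.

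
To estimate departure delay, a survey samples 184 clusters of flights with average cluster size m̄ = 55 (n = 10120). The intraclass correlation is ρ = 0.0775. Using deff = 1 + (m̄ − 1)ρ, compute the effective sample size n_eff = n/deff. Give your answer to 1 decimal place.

deff = 1 + (55 − 1)·0.0775 = 1 + 4.185 = 5.185.
n_eff = 10120 / 5.185 = 1951.8.

1951.8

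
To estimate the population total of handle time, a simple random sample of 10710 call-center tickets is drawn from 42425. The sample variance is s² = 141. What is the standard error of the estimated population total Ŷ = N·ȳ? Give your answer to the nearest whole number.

Var(Ŷ) = N²·Var(ȳ) = N²·(1 − n/N)·s²/n.
f = 10710/42425 = 0.25244549; Var(ȳ) = 0.74755451·141/10710 = 0.009841754.
Var(Ŷ) = 42425² · 0.009841754 = 1.7713982 × 10^7.
SE(Ŷ) = √(1.7713982 × 10^7) = 4209.

4209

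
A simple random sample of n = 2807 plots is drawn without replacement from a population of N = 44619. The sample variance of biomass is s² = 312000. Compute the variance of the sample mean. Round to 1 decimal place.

104.2

Under SRS without replacement, Var(ȳ) = (1 − f)·s²/n with f = n/N = 2807/44619 = 0.06291042.
Var(ȳ) = (1 − 0.06291042)·312000/2807 = 0.93708958·111.15069 = 104.15816.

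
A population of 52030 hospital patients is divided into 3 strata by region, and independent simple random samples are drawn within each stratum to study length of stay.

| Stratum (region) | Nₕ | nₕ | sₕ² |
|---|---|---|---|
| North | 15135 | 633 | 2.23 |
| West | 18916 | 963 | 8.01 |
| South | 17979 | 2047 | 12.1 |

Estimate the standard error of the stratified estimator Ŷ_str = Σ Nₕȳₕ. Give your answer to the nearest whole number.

Var(Ŷ_str) = Σₕ Nₕ²(1 − fₕ)sₕ²/nₕ.
North: 15135²·(1 − 633/15135)·2.23/633 = 773234.96.
West: 18916²·(1 − 963/18916)·8.01/963 = 2.8247015 × 10^6.
South: 17979²·(1 − 2047/17979)·12.1/2047 = 1.6931809 × 10^6.
Sum = 5.2911174 × 10^6.
SE = √(5.2911174 × 10^6) = 2300.

2300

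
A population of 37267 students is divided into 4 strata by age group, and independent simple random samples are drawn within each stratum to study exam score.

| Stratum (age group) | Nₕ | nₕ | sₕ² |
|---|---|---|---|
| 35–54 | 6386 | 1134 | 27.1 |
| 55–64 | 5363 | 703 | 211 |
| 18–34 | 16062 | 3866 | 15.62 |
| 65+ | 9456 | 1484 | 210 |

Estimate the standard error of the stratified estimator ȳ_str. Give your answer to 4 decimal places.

Var(ȳ_str) = Σₕ Wₕ²(1 − fₕ)sₕ²/nₕ with Wₕ = Nₕ/N, N = 37267.
35–54: Wₕ = 0.17135804; term = 0.17135804²·(1 − 0.17757595)·27.1/1134 = 5.7711319 × 10^-4.
55–64: Wₕ = 0.14390748; term = 0.14390748²·(1 − 0.13108335)·211/703 = 0.0054009726.
18–34: Wₕ = 0.43099793; term = 0.43099793²·(1 − 0.24069232)·15.62/3866 = 5.6988516 × 10^-4.
65+: Wₕ = 0.25373655; term = 0.25373655²·(1 − 0.15693739)·210/1484 = 0.0076808853.
Sum = 0.014228856.
SE = √(0.014228856) = 0.1193.

0.1193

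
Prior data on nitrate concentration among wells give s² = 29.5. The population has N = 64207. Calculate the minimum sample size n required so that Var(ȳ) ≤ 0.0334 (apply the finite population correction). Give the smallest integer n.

872

Without fpc, n₀ = s²/D = 29.5/0.0334 = 883.2335.
With fpc, (1 − n/N)·s²/n ≤ D requires n ≥ n₀/(1 + n₀/N) = 883.2335/(1 + 883.2335/64207) = 871.2486.
Rounding up, n = 872.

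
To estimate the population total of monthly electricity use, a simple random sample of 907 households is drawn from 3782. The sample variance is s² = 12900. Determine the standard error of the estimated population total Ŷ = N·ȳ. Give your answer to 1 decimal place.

12435.7

Var(Ŷ) = N²·Var(ȳ) = N²·(1 − n/N)·s²/n.
f = 907/3782 = 0.23982020; Var(ȳ) = 0.76017980·12900/907 = 10.811819.
Var(Ŷ) = 3782² · 10.811819 = 1.5464711 × 10^8.
SE(Ŷ) = √(1.5464711 × 10^8) = 12435.7.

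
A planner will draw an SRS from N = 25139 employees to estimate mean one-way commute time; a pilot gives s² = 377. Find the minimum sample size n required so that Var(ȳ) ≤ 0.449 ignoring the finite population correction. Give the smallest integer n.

Without fpc, n₀ = s²/D = 377/0.449 = 839.6437.
Rounding up, n = 840.

840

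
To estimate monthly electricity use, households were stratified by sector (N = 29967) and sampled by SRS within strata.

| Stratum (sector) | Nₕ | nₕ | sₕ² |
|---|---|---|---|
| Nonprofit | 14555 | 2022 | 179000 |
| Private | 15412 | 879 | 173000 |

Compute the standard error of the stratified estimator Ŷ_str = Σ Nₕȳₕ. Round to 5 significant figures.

245420

Var(Ŷ_str) = Σₕ Nₕ²(1 − fₕ)sₕ²/nₕ.
Nonprofit: 14555²·(1 − 2022/14555)·179000/2022 = 1.6148758 × 10^10.
Private: 15412²·(1 − 879/15412)·173000/879 = 4.4083037 × 10^10.
Sum = 6.0231795 × 10^10.
SE = √(6.0231795 × 10^10) = 245420.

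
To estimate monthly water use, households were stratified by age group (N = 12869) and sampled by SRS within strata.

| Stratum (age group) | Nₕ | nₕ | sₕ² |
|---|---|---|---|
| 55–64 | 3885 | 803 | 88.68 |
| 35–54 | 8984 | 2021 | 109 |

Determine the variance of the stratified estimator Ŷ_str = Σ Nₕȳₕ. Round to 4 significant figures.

Var(Ŷ_str) = Σₕ Nₕ²(1 − fₕ)sₕ²/nₕ.
55–64: 3885²·(1 − 803/3885)·88.68/803 = 1.3223116 × 10^6.
35–54: 8984²·(1 − 2021/8984)·109/2021 = 3.3738543 × 10^6.
Sum = 4.6961659 × 10^6.

4.696 × 10^6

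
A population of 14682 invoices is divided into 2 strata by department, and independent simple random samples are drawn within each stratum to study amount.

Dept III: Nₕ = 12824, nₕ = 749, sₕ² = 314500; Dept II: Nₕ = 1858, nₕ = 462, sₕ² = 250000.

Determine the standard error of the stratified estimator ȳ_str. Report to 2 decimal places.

17.55

Var(ȳ_str) = Σₕ Wₕ²(1 − fₕ)sₕ²/nₕ with Wₕ = Nₕ/N, N = 14682.
Dept III: Wₕ = 0.87345048; term = 0.87345048²·(1 − 0.05840611)·314500/749 = 301.63313.
Dept II: Wₕ = 0.12654952; term = 0.12654952²·(1 − 0.24865447)·250000/462 = 6.5111653.
Sum = 308.1443.
SE = √(308.1443) = 17.55.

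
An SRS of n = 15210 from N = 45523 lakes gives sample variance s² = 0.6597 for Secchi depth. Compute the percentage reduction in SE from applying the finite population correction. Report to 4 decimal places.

f = n/N = 15210/45523 = 0.33411682.
SE_no-fpc = √(s²/n) = 0.0065858015; SE_fpc = √((1−f)s²/n) = 0.0053741237.
Ratio = √(1−f) = 0.81601665. Reduction = 100·(1 − 0.81601665) = 18.3983%.

18.3983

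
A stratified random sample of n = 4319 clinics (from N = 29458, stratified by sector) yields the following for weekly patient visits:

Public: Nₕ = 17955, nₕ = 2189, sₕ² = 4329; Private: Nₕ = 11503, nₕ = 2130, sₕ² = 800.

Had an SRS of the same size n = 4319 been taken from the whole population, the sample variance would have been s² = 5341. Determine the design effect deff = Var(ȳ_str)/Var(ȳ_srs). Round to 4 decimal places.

Var(ȳ_str) = Σ Wₕ²(1−fₕ)sₕ²/nₕ with Wₕ = Nₕ/29458:
  Public: (17955/29458)²·(1−2189/17955)·4329/2189 = 0.64512258
  Private: (11503/29458)²·(1−2130/11503)·800/2130 = 0.046665251
  → Var(ȳ_str) = 0.69178783.
Var(ȳ_srs) = (1 − 4319/29458)·5341/4319 = 1.0553199.
deff = 0.69178783 / 1.0553199 = 0.6555.

0.6555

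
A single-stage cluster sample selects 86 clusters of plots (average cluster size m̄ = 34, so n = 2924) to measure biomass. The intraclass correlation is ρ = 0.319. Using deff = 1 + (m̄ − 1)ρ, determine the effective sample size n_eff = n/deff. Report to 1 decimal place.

253.7

deff = 1 + (34 − 1)·0.319 = 1 + 10.527 = 11.527.
n_eff = 2924 / 11.527 = 253.7.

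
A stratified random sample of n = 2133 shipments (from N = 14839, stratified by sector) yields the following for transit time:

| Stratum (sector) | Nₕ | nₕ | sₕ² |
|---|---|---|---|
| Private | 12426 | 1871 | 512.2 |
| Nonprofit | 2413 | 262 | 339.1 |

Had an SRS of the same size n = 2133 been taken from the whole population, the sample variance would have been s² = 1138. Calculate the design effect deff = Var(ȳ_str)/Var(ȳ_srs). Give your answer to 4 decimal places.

0.4237

Var(ȳ_str) = Σ Wₕ²(1−fₕ)sₕ²/nₕ with Wₕ = Nₕ/14839:
  Private: (12426/14839)²·(1−1871/12426)·512.2/1871 = 0.1630595
  Nonprofit: (2413/14839)²·(1−262/2413)·339.1/262 = 0.030508086
  → Var(ȳ_str) = 0.19356759.
Var(ȳ_srs) = (1 − 2133/14839)·1138/2133 = 0.45683106.
deff = 0.19356759 / 0.45683106 = 0.4237.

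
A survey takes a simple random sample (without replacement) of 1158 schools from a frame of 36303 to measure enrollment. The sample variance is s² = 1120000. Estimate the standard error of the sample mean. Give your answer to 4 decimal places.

Under SRS without replacement, Var(ȳ) = (1 − f)·s²/n with f = n/N = 1158/36303 = 0.03189819.
Var(ȳ) = (1 − 0.03189819)·1120000/1158 = 0.96810181·967.1848 = 936.33336.
SE(ȳ) = √(936.33336) = 30.5996.

30.5996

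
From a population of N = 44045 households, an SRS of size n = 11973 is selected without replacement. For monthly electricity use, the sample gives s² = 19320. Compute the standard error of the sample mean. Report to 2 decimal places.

1.08

Under SRS without replacement, Var(ȳ) = (1 − f)·s²/n with f = n/N = 11973/44045 = 0.27183562.
Var(ȳ) = (1 − 0.27183562)·19320/11973 = 0.72816438·1.6136307 = 1.1749884.
SE(ȳ) = √(1.1749884) = 1.08.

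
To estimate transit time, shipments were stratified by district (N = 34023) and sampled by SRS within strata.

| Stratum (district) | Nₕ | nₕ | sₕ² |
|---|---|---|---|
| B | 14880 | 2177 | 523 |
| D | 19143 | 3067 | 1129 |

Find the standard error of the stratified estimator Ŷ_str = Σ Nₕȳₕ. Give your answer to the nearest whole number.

12597

Var(Ŷ_str) = Σₕ Nₕ²(1 − fₕ)sₕ²/nₕ.
B: 14880²·(1 − 2177/14880)·523/2177 = 4.5410103 × 10^7.
D: 19143²·(1 − 3067/19143)·1129/3067 = 1.1328389 × 10^8.
Sum = 1.5869399 × 10^8.
SE = √(1.5869399 × 10^8) = 12597.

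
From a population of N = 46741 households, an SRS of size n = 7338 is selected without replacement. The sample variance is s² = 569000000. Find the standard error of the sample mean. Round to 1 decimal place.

Under SRS without replacement, Var(ȳ) = (1 − f)·s²/n with f = n/N = 7338/46741 = 0.15699279.
Var(ȳ) = (1 − 0.15699279)·569000000/7338 = 0.84300721·77541.564 = 65368.098.
SE(ȳ) = √(65368.098) = 255.7.

255.7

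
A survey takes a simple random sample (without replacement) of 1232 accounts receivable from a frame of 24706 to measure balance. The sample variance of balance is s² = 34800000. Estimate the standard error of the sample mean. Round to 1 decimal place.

163.8

Under SRS without replacement, Var(ȳ) = (1 − f)·s²/n with f = n/N = 1232/24706 = 0.04986643.
Var(ȳ) = (1 − 0.04986643)·34800000/1232 = 0.95013357·28246.753 = 26838.189.
SE(ȳ) = √(26838.189) = 163.8.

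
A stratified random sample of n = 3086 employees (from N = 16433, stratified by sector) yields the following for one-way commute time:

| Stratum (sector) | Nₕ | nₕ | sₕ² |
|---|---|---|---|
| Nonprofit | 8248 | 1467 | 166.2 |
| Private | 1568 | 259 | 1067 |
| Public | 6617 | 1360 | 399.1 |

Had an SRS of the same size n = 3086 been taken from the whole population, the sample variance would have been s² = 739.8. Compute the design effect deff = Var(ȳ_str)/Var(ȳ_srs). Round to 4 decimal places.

Var(ȳ_str) = Σ Wₕ²(1−fₕ)sₕ²/nₕ with Wₕ = Nₕ/16433:
  Nonprofit: (8248/16433)²·(1−1467/8248)·166.2/1467 = 0.023464407
  Private: (1568/16433)²·(1−259/1568)·1067/259 = 0.031312421
  Public: (6617/16433)²·(1−1360/6617)·399.1/1360 = 0.037801429
  → Var(ȳ_str) = 0.092578257.
Var(ȳ_srs) = (1 − 3086/16433)·739.8/3086 = 0.19470863.
deff = 0.092578257 / 0.19470863 = 0.4755.

0.4755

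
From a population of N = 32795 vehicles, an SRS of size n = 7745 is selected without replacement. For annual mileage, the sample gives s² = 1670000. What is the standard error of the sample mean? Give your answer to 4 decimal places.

12.8336

Under SRS without replacement, Var(ȳ) = (1 − f)·s²/n with f = n/N = 7745/32795 = 0.23616405.
Var(ȳ) = (1 − 0.23616405)·1670000/7745 = 0.76383595·215.62298 = 164.70059.
SE(ȳ) = √(164.70059) = 12.8336.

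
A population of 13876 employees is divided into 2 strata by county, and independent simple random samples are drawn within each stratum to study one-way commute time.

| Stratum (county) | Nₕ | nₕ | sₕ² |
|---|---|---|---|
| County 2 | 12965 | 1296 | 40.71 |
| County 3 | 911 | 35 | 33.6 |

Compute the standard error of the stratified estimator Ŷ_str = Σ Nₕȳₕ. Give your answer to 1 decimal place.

Var(Ŷ_str) = Σₕ Nₕ²(1 − fₕ)sₕ²/nₕ.
County 2: 12965²·(1 − 1296/12965)·40.71/1296 = 4.7522826 × 10^6.
County 3: 911²·(1 − 35/911)·33.6/35 = 766114.56.
Sum = 5.5183972 × 10^6.
SE = √(5.5183972 × 10^6) = 2349.1.

2349.1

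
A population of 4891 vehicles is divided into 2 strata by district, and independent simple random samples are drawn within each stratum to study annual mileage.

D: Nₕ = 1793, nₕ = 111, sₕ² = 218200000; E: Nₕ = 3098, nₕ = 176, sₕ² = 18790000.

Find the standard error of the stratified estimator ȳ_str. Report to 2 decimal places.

536.86

Var(ȳ_str) = Σₕ Wₕ²(1 − fₕ)sₕ²/nₕ with Wₕ = Nₕ/N, N = 4891.
D: Wₕ = 0.36659170; term = 0.36659170²·(1 − 0.06190742)·218200000/111 = 247823.64.
E: Wₕ = 0.63340830; term = 0.63340830²·(1 − 0.05681085)·18790000/176 = 40399.911.
Sum = 288223.55.
SE = √(288223.55) = 536.86.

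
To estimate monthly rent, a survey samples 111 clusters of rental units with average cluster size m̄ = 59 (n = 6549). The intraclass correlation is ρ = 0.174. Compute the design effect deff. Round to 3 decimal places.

11.092

deff = 1 + (59 − 1)·0.174 = 1 + 10.092 = 11.092.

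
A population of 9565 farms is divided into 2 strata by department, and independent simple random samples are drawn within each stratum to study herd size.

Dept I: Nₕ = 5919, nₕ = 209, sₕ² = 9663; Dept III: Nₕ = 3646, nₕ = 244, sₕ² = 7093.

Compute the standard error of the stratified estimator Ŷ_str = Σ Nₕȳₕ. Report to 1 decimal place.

Var(Ŷ_str) = Σₕ Nₕ²(1 − fₕ)sₕ²/nₕ.
Dept I: 5919²·(1 − 209/5919)·9663/209 = 1.5626084 × 10^9.
Dept III: 3646²·(1 − 244/3646)·7093/244 = 3.6057126 × 10^8.
Sum = 1.9231797 × 10^9.
SE = √(1.9231797 × 10^9) = 43854.1.

43854.1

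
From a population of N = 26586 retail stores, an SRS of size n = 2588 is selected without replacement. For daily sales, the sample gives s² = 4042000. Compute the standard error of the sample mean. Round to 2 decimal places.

37.55

Under SRS without replacement, Var(ȳ) = (1 − f)·s²/n with f = n/N = 2588/26586 = 0.09734447.
Var(ȳ) = (1 − 0.09734447)·4042000/2588 = 0.90265553·1561.8238 = 1409.7889.
SE(ȳ) = √(1409.7889) = 37.55.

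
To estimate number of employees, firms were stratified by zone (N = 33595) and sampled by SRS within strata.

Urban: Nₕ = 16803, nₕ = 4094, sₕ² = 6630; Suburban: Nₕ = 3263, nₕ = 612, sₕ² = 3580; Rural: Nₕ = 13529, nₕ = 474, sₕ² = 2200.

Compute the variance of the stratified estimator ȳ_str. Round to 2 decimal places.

Var(ȳ_str) = Σₕ Wₕ²(1 − fₕ)sₕ²/nₕ with Wₕ = Nₕ/N, N = 33595.
Urban: Wₕ = 0.50016371; term = 0.50016371²·(1 − 0.24364697)·6630/4094 = 0.30641823.
Suburban: Wₕ = 0.09712755; term = 0.09712755²·(1 − 0.18755746)·3580/612 = 0.044834168.
Rural: Wₕ = 0.40270874; term = 0.40270874²·(1 − 0.03503585)·2200/474 = 0.72633609.
Sum = 1.0775885.

1.08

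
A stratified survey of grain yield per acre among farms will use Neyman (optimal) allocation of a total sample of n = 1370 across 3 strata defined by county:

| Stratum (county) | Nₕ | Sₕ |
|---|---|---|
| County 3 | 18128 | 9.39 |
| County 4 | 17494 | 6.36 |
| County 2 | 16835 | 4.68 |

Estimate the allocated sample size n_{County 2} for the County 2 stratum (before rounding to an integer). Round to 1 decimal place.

Neyman allocation: nₕ = n·NₕSₕ / Σⱼ NⱼSⱼ.
Σ NⱼSⱼ = 18128·9.39 + 17494·6.36 + 16835·4.68 = 360271.56.
n_{County 2} = 1370·16835·4.68 / 360271.56 = 299.6.

299.6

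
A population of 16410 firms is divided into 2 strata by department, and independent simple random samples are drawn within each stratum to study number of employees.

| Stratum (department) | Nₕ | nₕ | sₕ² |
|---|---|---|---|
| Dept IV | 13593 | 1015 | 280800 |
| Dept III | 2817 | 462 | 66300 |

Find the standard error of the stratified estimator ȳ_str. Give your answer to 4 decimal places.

Var(ȳ_str) = Σₕ Wₕ²(1 − fₕ)sₕ²/nₕ with Wₕ = Nₕ/N, N = 16410.
Dept IV: Wₕ = 0.82833638; term = 0.82833638²·(1 − 0.07467079)·280800/1015 = 175.64703.
Dept III: Wₕ = 0.17166362; term = 0.17166362²·(1 − 0.16400426)·66300/462 = 3.5353478.
Sum = 179.18238.
SE = √(179.18238) = 13.3859.

13.3859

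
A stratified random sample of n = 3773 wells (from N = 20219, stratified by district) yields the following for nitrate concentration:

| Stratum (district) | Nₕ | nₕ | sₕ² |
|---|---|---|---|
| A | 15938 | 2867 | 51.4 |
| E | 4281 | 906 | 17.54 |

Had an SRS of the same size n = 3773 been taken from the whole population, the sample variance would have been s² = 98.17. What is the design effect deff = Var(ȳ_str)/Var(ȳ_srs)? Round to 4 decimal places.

0.4640

Var(ȳ_str) = Σ Wₕ²(1−fₕ)sₕ²/nₕ with Wₕ = Nₕ/20219:
  A: (15938/20219)²·(1−2867/15938)·51.4/2867 = 0.0091360553
  E: (4281/20219)²·(1−906/4281)·17.54/906 = 6.8422833 × 10^-4
  → Var(ȳ_str) = 0.0098202836.
Var(ȳ_srs) = (1 − 3773/20219)·98.17/3773 = 0.021163749.
deff = 0.0098202836 / 0.021163749 = 0.4640.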